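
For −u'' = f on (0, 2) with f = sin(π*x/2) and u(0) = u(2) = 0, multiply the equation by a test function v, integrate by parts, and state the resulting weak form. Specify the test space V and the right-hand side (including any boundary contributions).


V = H^1_0(0, 2) (so v(0) = v(2) = 0); weak form: ∫_0^2 u'v' dx = ∫_0^2 (sin(π*x/2)) v dx for all v ∈ V.

Multiply both sides by a test function v and integrate from 0 to 2:
  ∫_0^2 −u''(x) v(x) dx = ∫_0^2 f(x) v(x) dx.
Integrate the LHS by parts once:
  ∫_0^2 −u'' v dx = −[u'(x) v(x)]_0^2 + ∫_0^2 u'(x) v'(x) dx.
Thus ∫_0^2 u'(x) v'(x) dx = ∫_0^2 f(x) v(x) dx + [u'(x) v(x)]_0^2.
Choose V so that boundary terms are either known or forced to vanish.
u is Dirichlet: u(0) = u(2) = 0. Let V = H^1_0(0, 2); then v(0) = v(2) = 0, and [u' v]_0^2 = 0.
Weak formulation: find u (satisfying any essential BC) such that ∫_0^2 u'(x) v'(x) dx = ∫_0^2 f v dx for all v ∈ V.
Substituting f(x) = sin(π*x/2), the right-hand side is ∫_0^2 (sin(π*x/2)) v dx.


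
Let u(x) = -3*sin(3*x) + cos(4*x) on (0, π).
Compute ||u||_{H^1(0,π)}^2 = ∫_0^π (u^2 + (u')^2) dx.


||u||_{H^1(0,π)}^2 = 612/7 + 107*π/2

u'(x) = -4*sin(4*x) - 9*cos(3*x).
Expand u² and (u')² and integrate term by term on (0, π), using: for integers n ≥ 1, ∫_0^π sin²(nx) dx = ∫_0^π cos²(nx) dx = π/2; for n ≠ n', ∫_0^π sin(nx)sin(n'x) dx = ∫_0^π cos(nx)cos(n'x) dx = 0; and by product-to-sum, ∫_0^π sin(nx)cos(n'x) dx = ½∫_0^π [sin((n+n')x) + sin((n−n')x)] dx, which is 0 when n+n' is even and 2n/(n²−n'²) when n+n' is odd (it need not vanish on (0, π)).
  u² squared terms: (-3)²·∫sin(3x)² dx = 9·π/2 = 9*π/2;  (1)²·∫cos(4x)² dx = 1·π/2 = π/2.
  u² cross terms: 2·(-3)·(1)·∫sin(3x)·cos(4x) dx = -6·(-6/7) = 36/7.
  So ∫_0^π u² dx = 9*π/2 + π/2 + 36/7 = 36/7 + 5*π.
  (u')² squared terms: (-9)²·∫cos(3x)² dx = 81·π/2 = 81*π/2;  (-4)²·∫sin(4x)² dx = 16·π/2 = 8*π.
  (u')² cross terms: 2·(-9)·(-4)·∫cos(3x)·sin(4x) dx = 72·(8/7) = 576/7.
  So ∫_0^π (u')² dx = 81*π/2 + 8*π + 576/7 = 576/7 + 97*π/2.
||u||_{H^1}^2 = (36/7 + 5*π) + (576/7 + 97*π/2) = 612/7 + 107*π/2.


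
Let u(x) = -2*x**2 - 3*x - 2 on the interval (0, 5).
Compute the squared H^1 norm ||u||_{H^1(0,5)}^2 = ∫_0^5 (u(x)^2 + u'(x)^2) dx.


||u||_{H^1}^2 = 6265

The H^1 norm (squared) on an interval (0, L) is
  ||u||_{H^1}^2 = ∫_0^L u(x)^2 dx + ∫_0^L u'(x)^2 dx.
Compute u'(x) = -4*x - 3.
Then u(x)^2 = 4*x**4 + 12*x**3 + 17*x**2 + 12*x + 4 and u'(x)^2 = 16*x**2 + 24*x + 9.
Integrate each monomial from 0 to 5 using ∫_0^5 c·x^n dx = c·5^(n+1)/(n+1):
  ∫_0^5 u(x)^2 dx = ∫_0^5 (4*x^4 + 12*x^3 + 17*x^2 + 12*x + 4) dx. Term by term:
    ∫_0^5 4*x^4 dx = 2500;  ∫_0^5 12*x^3 dx = 1875;  ∫_0^5 17*x^2 dx = 2125/3;
    ∫_0^5 12*x dx = 150;  ∫_0^5 4 dx = 20.
  Sum: 2500 + 1875 + 2125/3 + 150 + 20 = 15760/3.
  ∫_0^5 u'(x)^2 dx = ∫_0^5 (16*x^2 + 24*x + 9) dx. Term by term:
    ∫_0^5 16*x^2 dx = 2000/3;  ∫_0^5 24*x dx = 300;  ∫_0^5 9 dx = 45.
  Sum: 2000/3 + 300 + 45 = 3035/3.
Adding: ||u||_{H^1}^2 = 15760/3 + 3035/3 = 6265.


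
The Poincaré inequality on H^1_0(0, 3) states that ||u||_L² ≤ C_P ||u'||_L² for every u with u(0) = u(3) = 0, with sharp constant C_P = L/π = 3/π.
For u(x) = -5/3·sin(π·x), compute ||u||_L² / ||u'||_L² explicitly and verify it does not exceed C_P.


||u||_L² / ||u'||_L² = 1/π < C_P = 3/π.

u(x) = -5/3·sin(π·x), so u'(x) = -5*π*cos(π*x)/3.
Writing u(x) = A·sin(kπx/L) with A = -5/3 and k = 3, use ∫_0^L sin²(kπx/L) dx = L/2 and ∫_0^L cos²(kπx/L) dx = L/2.
u² = 25/9·sin²(π·x) and (u')² = 25*π^2/9·cos²(π·x), and each of sin², cos² integrates to L/2 = 3/2 over (0, 3).
∫_0^3 u² dx = 25/6, so ||u||_L² = 5*sqrt(6)/6.
∫_0^3 (u')² dx = 25*π^2/6, so ||u'||_L² = 5*sqrt(6)*π/6.
Ratio ||u||_L² / ||u'||_L² = 1/π.
Sharp Poincaré constant on H^1_0(0, 3) is C_P = L/π = 3/π, achieved by sin(π/3·x).
This is the k = 3 harmonic; the ratio L/(kπ) is strictly less than C_P = L/π, consistent with the sharp inequality ||u||_L² ≤ C_P ||u'||_L².


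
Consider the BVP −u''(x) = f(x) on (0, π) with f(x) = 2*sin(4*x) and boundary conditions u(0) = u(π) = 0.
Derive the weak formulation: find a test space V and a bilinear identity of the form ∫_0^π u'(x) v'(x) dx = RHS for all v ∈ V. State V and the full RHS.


V = H^1_0(0, π) (so v(0) = v(π) = 0); weak form: ∫_0^π u'v' dx = ∫_0^π (2*sin(4*x)) v dx for all v ∈ V.

Multiply both sides by a test function v and integrate from 0 to π:
  ∫_0^π −u''(x) v(x) dx = ∫_0^π f(x) v(x) dx.
Integrate the LHS by parts once:
  ∫_0^π −u'' v dx = −[u'(x) v(x)]_0^π + ∫_0^π u'(x) v'(x) dx.
Thus ∫_0^π u'(x) v'(x) dx = ∫_0^π f(x) v(x) dx + [u'(x) v(x)]_0^π.
Choose V so that boundary terms are either known or forced to vanish.
u is Dirichlet: u(0) = u(π) = 0. Let V = H^1_0(0, π); then v(0) = v(π) = 0, and [u' v]_0^π = 0.
Weak formulation: find u (satisfying any essential BC) such that ∫_0^π u'(x) v'(x) dx = ∫_0^π f v dx for all v ∈ V.
Substituting f(x) = 2*sin(4*x), the right-hand side is ∫_0^π (2*sin(4*x)) v dx.


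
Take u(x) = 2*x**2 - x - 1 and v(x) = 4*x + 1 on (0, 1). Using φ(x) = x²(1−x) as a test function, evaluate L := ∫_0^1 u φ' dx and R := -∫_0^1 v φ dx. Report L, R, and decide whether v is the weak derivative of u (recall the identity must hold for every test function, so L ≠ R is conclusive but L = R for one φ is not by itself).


LHS = -7/60, RHS = -17/60. No, v is not the weak derivative of u.

u(x) = 2*x**2 - x - 1, classical derivative u'(x) = 4*x - 1.
φ(x) = x²(1−x), so φ'(x) = x*(2 - 3*x).
Note φ(0) = φ(1) = 0, so the boundary term u·φ vanishes.
LHS = ∫_0^1 u(x) φ'(x) dx = ∫_0^1 (-6*x^4 + 7*x^3 + x^2 - 2*x) dx. Term by term:
  ∫_0^1 -6*x^4 dx = -6/5;  ∫_0^1 7*x^3 dx = 7/4;  ∫_0^1 x^2 dx = 1/3;
  ∫_0^1 -2*x dx = -1.
Sum: -6/5 + 7/4 + 1/3 − 1 = -7/60.
So LHS = -7/60.
∫_0^1 v(x) φ(x) dx = ∫_0^1 (-4*x^4 + 3*x^3 + x^2) dx. Term by term:
  ∫_0^1 -4*x^4 dx = -4/5;  ∫_0^1 3*x^3 dx = 3/4;  ∫_0^1 x^2 dx = 1/3.
Sum: -4/5 + 3/4 + 1/3 = 17/60.
So RHS = -∫_0^1 v(x) φ(x) dx = -17/60.
LHS − RHS = 1/6 ≠ 0, so the identity fails.
(For a valid weak derivative the identity must hold for EVERY test function, in particular this one. The failure shows v is NOT the weak derivative of u.)
Correct weak derivative would be u'(x) = 4*x - 1.


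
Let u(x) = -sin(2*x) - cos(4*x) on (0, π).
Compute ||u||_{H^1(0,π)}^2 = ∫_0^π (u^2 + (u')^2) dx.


||u||_{H^1(0,π)}^2 = 11*π

u'(x) = 4*sin(4*x) - 2*cos(2*x).
Expand u² and (u')² and integrate term by term on (0, π), using: for integers n ≥ 1, ∫_0^π sin²(nx) dx = ∫_0^π cos²(nx) dx = π/2; for n ≠ n', ∫_0^π sin(nx)sin(n'x) dx = ∫_0^π cos(nx)cos(n'x) dx = 0; and by product-to-sum, ∫_0^π sin(nx)cos(n'x) dx = ½∫_0^π [sin((n+n')x) + sin((n−n')x)] dx, which is 0 when n+n' is even and 2n/(n²−n'²) when n+n' is odd (it need not vanish on (0, π)).
  u² squared terms: (-1)²·∫cos(4x)² dx = 1·π/2 = π/2;  (-1)²·∫sin(2x)² dx = 1·π/2 = π/2.
  u² cross terms: 2·(-1)·(-1)·∫cos(4x)·sin(2x) dx = 2·(0) = 0.
  So ∫_0^π u² dx = π/2 + π/2 + 0 = π.
  (u')² squared terms: (-2)²·∫cos(2x)² dx = 4·π/2 = 2*π;  (4)²·∫sin(4x)² dx = 16·π/2 = 8*π.
  (u')² cross terms: 2·(-2)·(4)·∫cos(2x)·sin(4x) dx = -16·(0) = 0.
  So ∫_0^π (u')² dx = 2*π + 8*π + 0 = 10*π.
||u||_{H^1}^2 = (π) + (10*π) = 11*π.


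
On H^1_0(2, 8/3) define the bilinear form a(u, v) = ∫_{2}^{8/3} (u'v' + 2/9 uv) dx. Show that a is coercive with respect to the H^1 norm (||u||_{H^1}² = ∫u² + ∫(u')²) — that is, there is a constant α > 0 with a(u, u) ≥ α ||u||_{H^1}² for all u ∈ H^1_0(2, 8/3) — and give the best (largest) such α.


α = (8 + 81*π^2)/(9*(4 + 9*π^2))

Coercivity of a(·,·) on H^1_0(2, 8/3) means a(u, u) ≥ α ||u||_{H^1}² for every u ∈ H^1_0.
The interval has length L = 2/3, and Poincaré/coercivity depend only on L. Here a(u, u) = ∫(u')² + (2/9)·∫u².
Here 0 < c = 2/9 < 1. The condition a(u,u) ≥ α||u||_{H^1}² reads (1−α)∫(u')² ≥ (α−c)∫u². Any admissible α is ≤ 1 (rapidly oscillating u have ∫u²/∫(u')² → 0), and α = 1 would force 0 ≥ (1−c)∫u², impossible since c < 1; so 1−α > 0. By the sharp Poincaré inequality on H^1_0 of an interval of length L, ∫(u')² ≥ (π/L)²∫u² with equality for the first sine mode sin(π(x−x₀)/L) (x₀ the left endpoint), so the inequality holds for all u iff (1−α)(π/L)² ≥ α − c, i.e. α ≤ ((π/L)² + c)/((π/L)² + 1) = (1 + c(L/π)²)/(1 + (L/π)²). With (π/L)² = 9*π^2/4 and c = 2/9, the largest admissible constant is α = ((π/L)² + c)/((π/L)² + 1).
Simplifying, α = (8 + 81*π^2)/(9*(4 + 9*π^2)).


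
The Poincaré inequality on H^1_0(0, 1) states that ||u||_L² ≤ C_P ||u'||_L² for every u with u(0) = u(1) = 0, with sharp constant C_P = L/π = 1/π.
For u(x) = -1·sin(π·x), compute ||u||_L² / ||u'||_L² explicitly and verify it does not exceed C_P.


||u||_L² / ||u'||_L² = 1/π = C_P.

u(x) = -1·sin(π·x), so u'(x) = -π*cos(π*x).
Writing u(x) = A·sin(kπx/L) with A = -1 and k = 1, use ∫_0^L sin²(kπx/L) dx = L/2 and ∫_0^L cos²(kπx/L) dx = L/2.
u² = 1·sin²(π·x) and (u')² = π^2·cos²(π·x), and each of sin², cos² integrates to L/2 = 1/2 over (0, 1).
∫_0^1 u² dx = 1/2, so ||u||_L² = sqrt(2)/2.
∫_0^1 (u')² dx = π^2/2, so ||u'||_L² = sqrt(2)*π/2.
Ratio ||u||_L² / ||u'||_L² = 1/π.
Sharp Poincaré constant on H^1_0(0, 1) is C_P = L/π = 1/π, achieved by sin(π·x).
This is the k = 1 eigenfunction (up to amplitude), so the ratio equals the sharp Poincaré constant exactly.


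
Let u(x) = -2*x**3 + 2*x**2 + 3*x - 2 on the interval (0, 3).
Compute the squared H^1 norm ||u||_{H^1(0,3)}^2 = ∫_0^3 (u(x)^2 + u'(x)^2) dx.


||u||_{H^1}^2 = 34773/35

The H^1 norm (squared) on an interval (0, L) is
  ||u||_{H^1}^2 = ∫_0^L u(x)^2 dx + ∫_0^L u'(x)^2 dx.
Compute u'(x) = -6*x**2 + 4*x + 3.
Then u(x)^2 = 4*x**6 - 8*x**5 - 8*x**4 + 20*x**3 + x**2 - 12*x + 4 and u'(x)^2 = 36*x**4 - 48*x**3 - 20*x**2 + 24*x + 9.
Integrate each monomial from 0 to 3 using ∫_0^3 c·x^n dx = c·3^(n+1)/(n+1):
  ∫_0^3 u(x)^2 dx = ∫_0^3 (4*x^6 - 8*x^5 - 8*x^4 + 20*x^3 + x^2 - 12*x + 4) dx. Term by term:
    ∫_0^3 4*x^6 dx = 8748/7;  ∫_0^3 -8*x^5 dx = -972;  ∫_0^3 -8*x^4 dx = -1944/5;
    ∫_0^3 20*x^3 dx = 405;  ∫_0^3 x^2 dx = 9;  ∫_0^3 -12*x dx = -54;
    ∫_0^3 4 dx = 12.
  Sum: 8748/7 − 972 − 1944/5 + 405 + 9 − 54 + 12 = 9132/35.
  ∫_0^3 u'(x)^2 dx = ∫_0^3 (36*x^4 - 48*x^3 - 20*x^2 + 24*x + 9) dx. Term by term:
    ∫_0^3 36*x^4 dx = 8748/5;  ∫_0^3 -48*x^3 dx = -972;  ∫_0^3 -20*x^2 dx = -180;
    ∫_0^3 24*x dx = 108;  ∫_0^3 9 dx = 27.
  Sum: 8748/5 − 972 − 180 + 108 + 27 = 3663/5.
Adding: ||u||_{H^1}^2 = 9132/35 + 3663/5 = 34773/35.


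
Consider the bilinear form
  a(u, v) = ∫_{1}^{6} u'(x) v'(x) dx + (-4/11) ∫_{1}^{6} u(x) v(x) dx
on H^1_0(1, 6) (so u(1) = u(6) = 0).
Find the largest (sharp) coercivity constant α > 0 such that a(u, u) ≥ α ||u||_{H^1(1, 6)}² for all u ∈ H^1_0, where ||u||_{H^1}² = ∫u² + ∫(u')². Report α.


α = (-100/11 + π^2)/(π^2 + 25)

Coercivity of a(·,·) on H^1_0(1, 6) means a(u, u) ≥ α ||u||_{H^1}² for every u ∈ H^1_0.
The interval has length L = 5, and Poincaré/coercivity depend only on L. Here a(u, u) = ∫(u')² + (-4/11)·∫u².
Here c = -4/11 < 0 with |c| < (π/L)² = π^2/25, so coercivity still holds. The condition a(u,u) ≥ α||u||_{H^1}² reads (1−α)∫(u')² ≥ (α−c)∫u². Any admissible α is ≤ 1 (rapidly oscillating u have ∫u²/∫(u')² → 0), and α = 1 would force 0 ≥ (1−c)∫u², impossible since c < 1; so 1−α > 0. By the sharp Poincaré inequality on H^1_0 of an interval of length L, ∫(u')² ≥ (π/L)²∫u² with equality for the first sine mode sin(π(x−x₀)/L) (x₀ the left endpoint), so the inequality holds for all u iff (1−α)(π/L)² ≥ α − c, i.e. α ≤ ((π/L)² + c)/((π/L)² + 1) = (1 + c(L/π)²)/(1 + (L/π)²). (Direct route, valid since c ≤ 0: Poincaré gives c∫u² ≥ c(L/π)²∫(u')², so a(u,u) ≥ (1 + c(L/π)²)∫(u')², while ||u||_{H^1}² ≤ (1 + (L/π)²)∫(u')²; dividing yields the same α.) With (π/L)² = π^2/25 and c = -4/11, the largest admissible constant is α = ((π/L)² + c)/((π/L)² + 1).
Simplifying, α = (-100/11 + π^2)/(π^2 + 25).


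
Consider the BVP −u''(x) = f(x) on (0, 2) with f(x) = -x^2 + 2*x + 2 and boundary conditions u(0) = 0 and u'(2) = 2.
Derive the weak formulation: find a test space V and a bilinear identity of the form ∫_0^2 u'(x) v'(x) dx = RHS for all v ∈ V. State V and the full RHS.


V = {v ∈ H^1(0, 2) : v(0) = 0} (test functions vanish at x = 0 where u is specified); weak form: ∫_0^2 u'v' dx = ∫_0^2 (-x^2 + 2*x + 2) v dx + 2·v(2) for all v ∈ V.

Multiply both sides by a test function v and integrate from 0 to 2:
  ∫_0^2 −u''(x) v(x) dx = ∫_0^2 f(x) v(x) dx.
Integrate the LHS by parts once:
  ∫_0^2 −u'' v dx = −[u'(x) v(x)]_0^2 + ∫_0^2 u'(x) v'(x) dx.
Thus ∫_0^2 u'(x) v'(x) dx = ∫_0^2 f(x) v(x) dx + [u'(x) v(x)]_0^2.
Choose V so that boundary terms are either known or forced to vanish.
Mixed BC: u(0) = 0 (Dirichlet) and u'(2) = 2 (Neumann). Define V = {v ∈ H^1(0, 2) : v(0) = 0}. Then [u' v]_0^2 = u'(2)·v(2) − u'(0)·0 = 2·v(2).
Weak formulation: find u (satisfying any essential BC) such that ∫_0^2 u'(x) v'(x) dx = ∫_0^2 f v dx + 2·v(2) for all v ∈ V (Dirichlet at 0 absorbed into V; Neumann datum at x = 2 contributes the boundary term).
Substituting f(x) = -x^2 + 2*x + 2, the right-hand side is ∫_0^2 (-x^2 + 2*x + 2) v dx + 2·v(2).


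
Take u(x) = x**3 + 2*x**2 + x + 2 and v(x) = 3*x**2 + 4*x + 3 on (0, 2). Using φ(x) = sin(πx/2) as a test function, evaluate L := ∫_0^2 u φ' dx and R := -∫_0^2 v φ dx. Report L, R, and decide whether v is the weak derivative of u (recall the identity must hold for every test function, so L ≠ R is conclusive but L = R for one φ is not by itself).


LHS = -44/π + 96/π^3, RHS = -52/π + 96/π^3. No, v is not the weak derivative of u.

u(x) = x**3 + 2*x**2 + x + 2, classical derivative u'(x) = 3*x**2 + 4*x + 1.
φ(x) = sin(πx/2), so φ'(x) = π*cos(π*x/2)/2.
Note φ(0) = φ(2) = 0, so the boundary term u·φ vanishes.
LHS = ∫_0^2 u(x) φ'(x) dx = ∫_0^2 (π*x^3*cos(π*x/2)/2 + π*x^2*cos(π*x/2) + π*x*cos(π*x/2)/2 + π*cos(π*x/2)) dx. Term by term:
  ∫_0^2 π*cos(π*x/2) dx = 0;  ∫_0^2 π*x^2*cos(π*x/2) dx = -16/π;  ∫_0^2 π*x*cos(π*x/2)/2 dx = -4/π;
  ∫_0^2 π*x^3*cos(π*x/2)/2 dx = -24/π + 96/π^3.
Sum: 0 − 16/π − 4/π + -24/π + 96/π^3 = -44/π + 96/π^3.
So LHS = -44/π + 96/π^3.
∫_0^2 v(x) φ(x) dx = ∫_0^2 (3*x^2*sin(π*x/2) + 4*x*sin(π*x/2) + 3*sin(π*x/2)) dx. Term by term:
  ∫_0^2 3*sin(π*x/2) dx = 12/π;  ∫_0^2 3*x^2*sin(π*x/2) dx = -96/π^3 + 24/π;  ∫_0^2 4*x*sin(π*x/2) dx = 16/π.
Sum: 12/π + -96/π^3 + 24/π + 16/π = -96/π^3 + 52/π.
So RHS = -∫_0^2 v(x) φ(x) dx = -52/π + 96/π^3.
LHS − RHS = 8/π ≠ 0, so the identity fails.
(For a valid weak derivative the identity must hold for EVERY test function, in particular this one. The failure shows v is NOT the weak derivative of u.)
Correct weak derivative would be u'(x) = 3*x**2 + 4*x + 1.


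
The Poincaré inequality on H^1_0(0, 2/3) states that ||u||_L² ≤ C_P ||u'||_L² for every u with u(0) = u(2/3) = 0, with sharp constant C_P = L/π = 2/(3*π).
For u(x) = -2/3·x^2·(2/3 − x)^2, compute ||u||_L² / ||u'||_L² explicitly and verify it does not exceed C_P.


||u||_L² / ||u'||_L² = sqrt(3)/9 < C_P = 2/(3*π).

u(x) = -2/3·x^2·(2/3 − x)^2, so u'(x) = 8*x*(-9*x^2 + 9*x - 2)/27.
u(x) = -2/3·x^2·(2/3 − x)^2 vanishes at x = 0 and x = 2/3, so u ∈ H^1_0(0, 2/3). Differentiate via the product rule and integrate the resulting polynomials term by term.
  ∫_0^2/3 u² dx = ∫_0^2/3 (4*x^8/9 - 32*x^7/27 + 32*x^6/27 - 128*x^5/243 + 64*x^4/729) dx. Term by term:
    ∫_0^2/3 4*x^8/9 dx = 2048/1594323;  ∫_0^2/3 -32*x^7/27 dx = -1024/177147;  ∫_0^2/3 32*x^6/27 dx = 4096/413343;
    ∫_0^2/3 -128*x^5/243 dx = -4096/531441;  ∫_0^2/3 64*x^4/729 dx = 2048/885735.
  Sum: 2048/1594323 − 1024/177147 + 4096/413343 − 4096/531441 + 2048/885735 = 1024/55801305.
  ∫_0^2/3 (u')² dx = ∫_0^2/3 (64*x^6/9 - 128*x^5/9 + 832*x^4/81 - 256*x^3/81 + 256*x^2/729) dx. Term by term:
    ∫_0^2/3 64*x^6/9 dx = 8192/137781;  ∫_0^2/3 -128*x^5/9 dx = -4096/19683;  ∫_0^2/3 832*x^4/81 dx = 26624/98415;
    ∫_0^2/3 -256*x^3/81 dx = -1024/6561;  ∫_0^2/3 256*x^2/729 dx = 2048/59049.
  Sum: 8192/137781 − 4096/19683 + 26624/98415 − 1024/6561 + 2048/59049 = 1024/2066715.
∫_0^2/3 u² dx = 1024/55801305, so ||u||_L² = 32*sqrt(105)/76545.
∫_0^2/3 (u')² dx = 1024/2066715, so ||u'||_L² = 32*sqrt(35)/8505.
Ratio ||u||_L² / ||u'||_L² = sqrt(3)/9.
Sharp Poincaré constant on H^1_0(0, 2/3) is C_P = L/π = 2/(3*π), achieved by sin(3*π/2·x).
A polynomial bump cannot attain the sharp Poincaré constant (only the first sine eigenfunction does), so the ratio is strictly less than C_P, consistent with ||u||_L² ≤ C_P ||u'||_L².


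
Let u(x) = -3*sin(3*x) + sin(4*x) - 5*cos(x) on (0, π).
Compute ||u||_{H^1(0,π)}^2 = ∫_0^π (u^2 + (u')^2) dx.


||u||_{H^1(0,π)}^2 = -32/3 + 157*π/2

u'(x) = 5*sin(x) - 9*cos(3*x) + 4*cos(4*x).
Expand u² and (u')² and integrate term by term on (0, π), using: for integers n ≥ 1, ∫_0^π sin²(nx) dx = ∫_0^π cos²(nx) dx = π/2; for n ≠ n', ∫_0^π sin(nx)sin(n'x) dx = ∫_0^π cos(nx)cos(n'x) dx = 0; and by product-to-sum, ∫_0^π sin(nx)cos(n'x) dx = ½∫_0^π [sin((n+n')x) + sin((n−n')x)] dx, which is 0 when n+n' is even and 2n/(n²−n'²) when n+n' is odd (it need not vanish on (0, π)).
  u² squared terms: (-5)²·∫cos(x)² dx = 25·π/2 = 25*π/2;  (-3)²·∫sin(3x)² dx = 9·π/2 = 9*π/2;  (1)²·∫sin(4x)² dx = 1·π/2 = π/2.
  u² cross terms: 2·(-5)·(-3)·∫cos(x)·sin(3x) dx = 30·(0) = 0;  2·(-5)·(1)·∫cos(x)·sin(4x) dx = -10·(8/15) = -16/3;  2·(-3)·(1)·∫sin(3x)·sin(4x) dx = -6·(0) = 0.
  So ∫_0^π u² dx = 25*π/2 + 9*π/2 + π/2 + 0 − 16/3 + 0 = -16/3 + 35*π/2.
  (u')² squared terms: (-9)²·∫cos(3x)² dx = 81·π/2 = 81*π/2;  (4)²·∫cos(4x)² dx = 16·π/2 = 8*π;  (5)²·∫sin(x)² dx = 25·π/2 = 25*π/2.
  (u')² cross terms: 2·(-9)·(4)·∫cos(3x)·cos(4x) dx = -72·(0) = 0;  2·(-9)·(5)·∫cos(3x)·sin(x) dx = -90·(0) = 0;  2·(4)·(5)·∫cos(4x)·sin(x) dx = 40·(-2/15) = -16/3.
  So ∫_0^π (u')² dx = 81*π/2 + 8*π + 25*π/2 + 0 + 0 − 16/3 = -16/3 + 61*π.
||u||_{H^1}^2 = (-16/3 + 35*π/2) + (-16/3 + 61*π) = -32/3 + 157*π/2.


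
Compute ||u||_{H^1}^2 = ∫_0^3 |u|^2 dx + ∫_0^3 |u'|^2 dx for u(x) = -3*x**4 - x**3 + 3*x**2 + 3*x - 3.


||u||_{H^1}^2 = 8832429/140

The H^1 norm (squared) on an interval (0, L) is
  ||u||_{H^1}^2 = ∫_0^L u(x)^2 dx + ∫_0^L u'(x)^2 dx.
Compute u'(x) = -12*x**3 - 3*x**2 + 6*x + 3.
Then u(x)^2 = 9*x**8 + 6*x**7 - 17*x**6 - 24*x**5 + 21*x**4 + 24*x**3 - 9*x**2 - 18*x + 9 and u'(x)^2 = 144*x**6 + 72*x**5 - 135*x**4 - 108*x**3 + 18*x**2 + 36*x + 9.
Integrate each monomial from 0 to 3 using ∫_0^3 c·x^n dx = c·3^(n+1)/(n+1):
  ∫_0^3 u(x)^2 dx = ∫_0^3 (9*x^8 + 6*x^7 - 17*x^6 - 24*x^5 + 21*x^4 + 24*x^3 - 9*x^2 - 18*x + 9) dx. Term by term:
    ∫_0^3 9*x^8 dx = 19683;  ∫_0^3 6*x^7 dx = 19683/4;  ∫_0^3 -17*x^6 dx = -37179/7;
    ∫_0^3 -24*x^5 dx = -2916;  ∫_0^3 21*x^4 dx = 5103/5;  ∫_0^3 24*x^3 dx = 486;
    ∫_0^3 -9*x^2 dx = -81;  ∫_0^3 -18*x dx = -81;  ∫_0^3 9 dx = 27.
  Sum: 19683 + 19683/4 − 37179/7 − 2916 + 5103/5 + 486 − 81 − 81 + 27 = 2484729/140.
  ∫_0^3 u'(x)^2 dx = ∫_0^3 (144*x^6 + 72*x^5 - 135*x^4 - 108*x^3 + 18*x^2 + 36*x + 9) dx. Term by term:
    ∫_0^3 144*x^6 dx = 314928/7;  ∫_0^3 72*x^5 dx = 8748;  ∫_0^3 -135*x^4 dx = -6561;
    ∫_0^3 -108*x^3 dx = -2187;  ∫_0^3 18*x^2 dx = 162;  ∫_0^3 36*x dx = 162;
    ∫_0^3 9 dx = 27.
  Sum: 314928/7 + 8748 − 6561 − 2187 + 162 + 162 + 27 = 317385/7.
Adding: ||u||_{H^1}^2 = 2484729/140 + 317385/7 = 8832429/140.


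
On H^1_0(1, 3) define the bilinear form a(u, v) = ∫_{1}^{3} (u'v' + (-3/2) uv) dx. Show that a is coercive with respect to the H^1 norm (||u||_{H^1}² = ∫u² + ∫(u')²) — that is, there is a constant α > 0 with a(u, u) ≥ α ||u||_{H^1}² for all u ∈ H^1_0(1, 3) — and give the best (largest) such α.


α = (-6 + π^2)/(4 + π^2)

Coercivity of a(·,·) on H^1_0(1, 3) means a(u, u) ≥ α ||u||_{H^1}² for every u ∈ H^1_0.
The interval has length L = 2, and Poincaré/coercivity depend only on L. Here a(u, u) = ∫(u')² + (-3/2)·∫u².
Here c = -3/2 < 0 with |c| < (π/L)² = π^2/4, so coercivity still holds. The condition a(u,u) ≥ α||u||_{H^1}² reads (1−α)∫(u')² ≥ (α−c)∫u². Any admissible α is ≤ 1 (rapidly oscillating u have ∫u²/∫(u')² → 0), and α = 1 would force 0 ≥ (1−c)∫u², impossible since c < 1; so 1−α > 0. By the sharp Poincaré inequality on H^1_0 of an interval of length L, ∫(u')² ≥ (π/L)²∫u² with equality for the first sine mode sin(π(x−x₀)/L) (x₀ the left endpoint), so the inequality holds for all u iff (1−α)(π/L)² ≥ α − c, i.e. α ≤ ((π/L)² + c)/((π/L)² + 1) = (1 + c(L/π)²)/(1 + (L/π)²). (Direct route, valid since c ≤ 0: Poincaré gives c∫u² ≥ c(L/π)²∫(u')², so a(u,u) ≥ (1 + c(L/π)²)∫(u')², while ||u||_{H^1}² ≤ (1 + (L/π)²)∫(u')²; dividing yields the same α.) With (π/L)² = π^2/4 and c = -3/2, the largest admissible constant is α = ((π/L)² + c)/((π/L)² + 1).
Simplifying, α = (-6 + π^2)/(4 + π^2).


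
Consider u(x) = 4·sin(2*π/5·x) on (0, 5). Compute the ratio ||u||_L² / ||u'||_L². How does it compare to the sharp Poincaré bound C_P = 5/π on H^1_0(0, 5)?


||u||_L² / ||u'||_L² = 5/(2*π) < C_P = 5/π.

u(x) = 4·sin(2*π/5·x), so u'(x) = 8*π*cos(2*π*x/5)/5.
Writing u(x) = A·sin(kπx/L) with A = 4 and k = 2, use ∫_0^L sin²(kπx/L) dx = L/2 and ∫_0^L cos²(kπx/L) dx = L/2.
u² = 16·sin²(2*π/5·x) and (u')² = 64*π^2/25·cos²(2*π/5·x), and each of sin², cos² integrates to L/2 = 5/2 over (0, 5).
∫_0^5 u² dx = 40, so ||u||_L² = 2*sqrt(10).
∫_0^5 (u')² dx = 32*π^2/5, so ||u'||_L² = 4*sqrt(10)*π/5.
Ratio ||u||_L² / ||u'||_L² = 5/(2*π).
Sharp Poincaré constant on H^1_0(0, 5) is C_P = L/π = 5/π, achieved by sin(π/5·x).
This is the k = 2 harmonic; the ratio L/(kπ) is strictly less than C_P = L/π, consistent with the sharp inequality ||u||_L² ≤ C_P ||u'||_L².


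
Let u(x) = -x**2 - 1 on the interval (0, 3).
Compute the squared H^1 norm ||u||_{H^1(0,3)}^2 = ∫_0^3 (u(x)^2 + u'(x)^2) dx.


||u||_{H^1}^2 = 528/5

The H^1 norm (squared) on an interval (0, L) is
  ||u||_{H^1}^2 = ∫_0^L u(x)^2 dx + ∫_0^L u'(x)^2 dx.
Compute u'(x) = -2*x.
Then u(x)^2 = x**4 + 2*x**2 + 1 and u'(x)^2 = 4*x**2.
Integrate each monomial from 0 to 3 using ∫_0^3 c·x^n dx = c·3^(n+1)/(n+1):
  ∫_0^3 u(x)^2 dx = ∫_0^3 (x^4 + 2*x^2 + 1) dx. Term by term:
    ∫_0^3 x^4 dx = 243/5;  ∫_0^3 2*x^2 dx = 18;  ∫_0^3 1 dx = 3.
  Sum: 243/5 + 18 + 3 = 348/5.
  ∫_0^3 u'(x)^2 dx = ∫_0^3 (4*x^2) dx. Term by term:
    ∫_0^3 4*x^2 dx = 36.
Adding: ||u||_{H^1}^2 = 348/5 + 36 = 528/5.


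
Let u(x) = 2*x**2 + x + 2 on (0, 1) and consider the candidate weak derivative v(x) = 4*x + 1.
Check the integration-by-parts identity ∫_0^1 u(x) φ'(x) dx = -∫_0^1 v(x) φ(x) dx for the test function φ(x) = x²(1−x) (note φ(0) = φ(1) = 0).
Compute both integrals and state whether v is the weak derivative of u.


LHS = -17/60, RHS = -17/60. Yes, v = u' weakly.

u(x) = 2*x**2 + x + 2, classical derivative u'(x) = 4*x + 1.
φ(x) = x²(1−x), so φ'(x) = x*(2 - 3*x).
Note φ(0) = φ(1) = 0, so the boundary term u·φ vanishes.
LHS = ∫_0^1 u(x) φ'(x) dx = ∫_0^1 (-6*x^4 + x^3 - 4*x^2 + 4*x) dx. Term by term:
  ∫_0^1 -6*x^4 dx = -6/5;  ∫_0^1 x^3 dx = 1/4;  ∫_0^1 -4*x^2 dx = -4/3;
  ∫_0^1 4*x dx = 2.
Sum: -6/5 + 1/4 − 4/3 + 2 = -17/60.
So LHS = -17/60.
∫_0^1 v(x) φ(x) dx = ∫_0^1 (-4*x^4 + 3*x^3 + x^2) dx. Term by term:
  ∫_0^1 -4*x^4 dx = -4/5;  ∫_0^1 3*x^3 dx = 3/4;  ∫_0^1 x^2 dx = 1/3.
Sum: -4/5 + 3/4 + 1/3 = 17/60.
So RHS = -∫_0^1 v(x) φ(x) dx = -17/60.
LHS = RHS, so the identity holds for this test φ.
Moreover u is smooth here and v(x) = u'(x) = 4*x + 1 pointwise, so the identity holds for every test function. Hence v is the weak derivative of u.


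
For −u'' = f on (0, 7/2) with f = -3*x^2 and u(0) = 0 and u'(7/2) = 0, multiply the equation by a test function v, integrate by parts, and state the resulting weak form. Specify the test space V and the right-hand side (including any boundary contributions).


V = {v ∈ H^1(0, 7/2) : v(0) = 0} (test functions vanish at x = 0 where u is specified); weak form: ∫_0^7/2 u'v' dx = ∫_0^7/2 (-3*x^2) v dx for all v ∈ V.

Multiply both sides by a test function v and integrate from 0 to 7/2:
  ∫_0^7/2 −u''(x) v(x) dx = ∫_0^7/2 f(x) v(x) dx.
Integrate the LHS by parts once:
  ∫_0^7/2 −u'' v dx = −[u'(x) v(x)]_0^7/2 + ∫_0^7/2 u'(x) v'(x) dx.
Thus ∫_0^7/2 u'(x) v'(x) dx = ∫_0^7/2 f(x) v(x) dx + [u'(x) v(x)]_0^7/2.
Choose V so that boundary terms are either known or forced to vanish.
Mixed BC: u(0) = 0 (Dirichlet) and u'(7/2) = 0 (Neumann). Define V = {v ∈ H^1(0, 7/2) : v(0) = 0}. Then [u' v]_0^7/2 = u'(7/2)·v(7/2) − u'(0)·0 = 0.
Weak formulation: find u (satisfying any essential BC) such that ∫_0^7/2 u'(x) v'(x) dx = ∫_0^7/2 f v dx for all v ∈ V (Dirichlet at 0 absorbed into V; the Neumann datum at x = 7/2 is zero, so no boundary term remains).
Substituting f(x) = -3*x^2, the right-hand side is ∫_0^7/2 (-3*x^2) v dx.


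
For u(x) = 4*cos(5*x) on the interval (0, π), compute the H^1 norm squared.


||u||_{H^1(0,π)}^2 = 208*π

u'(x) = -20*sin(5*x).
Expand u² and (u')² and integrate term by term on (0, π), using: for integers n ≥ 1, ∫_0^π sin²(nx) dx = ∫_0^π cos²(nx) dx = π/2; for n ≠ n', ∫_0^π sin(nx)sin(n'x) dx = ∫_0^π cos(nx)cos(n'x) dx = 0; and by product-to-sum, ∫_0^π sin(nx)cos(n'x) dx = ½∫_0^π [sin((n+n')x) + sin((n−n')x)] dx, which is 0 when n+n' is even and 2n/(n²−n'²) when n+n' is odd (it need not vanish on (0, π)).
  u² squared terms: (4)²·∫cos(5x)² dx = 16·π/2 = 8*π.
  So ∫_0^π u² dx = 8*π.
  (u')² squared terms: (-20)²·∫sin(5x)² dx = 400·π/2 = 200*π.
  So ∫_0^π (u')² dx = 200*π.
||u||_{H^1}^2 = (8*π) + (200*π) = 208*π.


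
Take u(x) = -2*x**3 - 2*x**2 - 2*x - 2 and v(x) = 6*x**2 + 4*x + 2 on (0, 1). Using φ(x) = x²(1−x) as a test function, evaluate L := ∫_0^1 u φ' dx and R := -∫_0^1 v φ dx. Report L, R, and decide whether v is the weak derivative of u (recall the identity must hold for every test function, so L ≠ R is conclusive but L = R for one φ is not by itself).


LHS = 17/30, RHS = -17/30. No, v is not the weak derivative of u.

u(x) = -2*x**3 - 2*x**2 - 2*x - 2, classical derivative u'(x) = -6*x**2 - 4*x - 2.
φ(x) = x²(1−x), so φ'(x) = x*(2 - 3*x).
Note φ(0) = φ(1) = 0, so the boundary term u·φ vanishes.
LHS = ∫_0^1 u(x) φ'(x) dx = ∫_0^1 (6*x^5 + 2*x^4 + 2*x^3 + 2*x^2 - 4*x) dx. Term by term:
  ∫_0^1 6*x^5 dx = 1;  ∫_0^1 2*x^4 dx = 2/5;  ∫_0^1 2*x^3 dx = 1/2;
  ∫_0^1 2*x^2 dx = 2/3;  ∫_0^1 -4*x dx = -2.
Sum: 1 + 2/5 + 1/2 + 2/3 − 2 = 17/30.
So LHS = 17/30.
∫_0^1 v(x) φ(x) dx = ∫_0^1 (-6*x^5 + 2*x^4 + 2*x^3 + 2*x^2) dx. Term by term:
  ∫_0^1 -6*x^5 dx = -1;  ∫_0^1 2*x^4 dx = 2/5;  ∫_0^1 2*x^3 dx = 1/2;
  ∫_0^1 2*x^2 dx = 2/3.
Sum: -1 + 2/5 + 1/2 + 2/3 = 17/30.
So RHS = -∫_0^1 v(x) φ(x) dx = -17/30.
LHS − RHS = 17/15 ≠ 0, so the identity fails.
(For a valid weak derivative the identity must hold for EVERY test function, in particular this one. The failure shows v is NOT the weak derivative of u.)
Correct weak derivative would be u'(x) = -6*x**2 - 4*x - 2.


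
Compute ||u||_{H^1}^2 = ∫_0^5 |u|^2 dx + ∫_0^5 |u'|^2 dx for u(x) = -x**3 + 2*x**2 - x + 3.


||u||_{H^1}^2 = 257875/42

The H^1 norm (squared) on an interval (0, L) is
  ||u||_{H^1}^2 = ∫_0^L u(x)^2 dx + ∫_0^L u'(x)^2 dx.
Compute u'(x) = -3*x**2 + 4*x - 1.
Then u(x)^2 = x**6 - 4*x**5 + 6*x**4 - 10*x**3 + 13*x**2 - 6*x + 9 and u'(x)^2 = 9*x**4 - 24*x**3 + 22*x**2 - 8*x + 1.
Integrate each monomial from 0 to 5 using ∫_0^5 c·x^n dx = c·5^(n+1)/(n+1):
  ∫_0^5 u(x)^2 dx = ∫_0^5 (x^6 - 4*x^5 + 6*x^4 - 10*x^3 + 13*x^2 - 6*x + 9) dx. Term by term:
    ∫_0^5 x^6 dx = 78125/7;  ∫_0^5 -4*x^5 dx = -31250/3;  ∫_0^5 6*x^4 dx = 3750;
    ∫_0^5 -10*x^3 dx = -3125/2;  ∫_0^5 13*x^2 dx = 1625/3;  ∫_0^5 -6*x dx = -75;
    ∫_0^5 9 dx = 45.
  Sum: 78125/7 − 31250/3 + 3750 − 3125/2 + 1625/3 − 75 + 45 = 48205/14.
  ∫_0^5 u'(x)^2 dx = ∫_0^5 (9*x^4 - 24*x^3 + 22*x^2 - 8*x + 1) dx. Term by term:
    ∫_0^5 9*x^4 dx = 5625;  ∫_0^5 -24*x^3 dx = -3750;  ∫_0^5 22*x^2 dx = 2750/3;
    ∫_0^5 -8*x dx = -100;  ∫_0^5 1 dx = 5.
  Sum: 5625 − 3750 + 2750/3 − 100 + 5 = 8090/3.
Adding: ||u||_{H^1}^2 = 48205/14 + 8090/3 = 257875/42.


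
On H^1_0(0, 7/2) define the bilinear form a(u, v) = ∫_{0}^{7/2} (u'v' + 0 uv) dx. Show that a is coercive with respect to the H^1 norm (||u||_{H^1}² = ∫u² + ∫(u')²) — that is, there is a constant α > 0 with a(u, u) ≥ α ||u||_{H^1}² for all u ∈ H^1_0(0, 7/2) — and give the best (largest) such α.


α = 4*π^2/(4*π^2 + 49)

Coercivity of a(·,·) on H^1_0(0, 7/2) means a(u, u) ≥ α ||u||_{H^1}² for every u ∈ H^1_0.
The interval has length L = 7/2, and Poincaré/coercivity depend only on L. Here a(u, u) = ∫(u')² + (0)·∫u².
Here c = 0, so a(u,u) = ∫(u')² alone. The condition a(u,u) ≥ α||u||_{H^1}² reads (1−α)∫(u')² ≥ (α−c)∫u². Any admissible α is ≤ 1 (rapidly oscillating u have ∫u²/∫(u')² → 0), and α = 1 would force 0 ≥ (1−c)∫u², impossible since c < 1; so 1−α > 0. By the sharp Poincaré inequality on H^1_0 of an interval of length L, ∫(u')² ≥ (π/L)²∫u² with equality for the first sine mode sin(π(x−x₀)/L) (x₀ the left endpoint), so the inequality holds for all u iff (1−α)(π/L)² ≥ α − c, i.e. α ≤ ((π/L)² + c)/((π/L)² + 1) = (1 + c(L/π)²)/(1 + (L/π)²). (Direct route, valid since c ≤ 0: Poincaré gives c∫u² ≥ c(L/π)²∫(u')², so a(u,u) ≥ (1 + c(L/π)²)∫(u')², while ||u||_{H^1}² ≤ (1 + (L/π)²)∫(u')²; dividing yields the same α.) With (π/L)² = 4*π^2/49 and c = 0, the largest admissible constant is α = ((π/L)² + c)/((π/L)² + 1).
Simplifying, α = 4*π^2/(4*π^2 + 49).


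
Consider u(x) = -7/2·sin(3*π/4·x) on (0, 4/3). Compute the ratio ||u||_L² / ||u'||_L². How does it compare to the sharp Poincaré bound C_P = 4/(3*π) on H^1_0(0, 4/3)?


||u||_L² / ||u'||_L² = 4/(3*π) = C_P.

u(x) = -7/2·sin(3*π/4·x), so u'(x) = -21*π*cos(3*π*x/4)/8.
Writing u(x) = A·sin(kπx/L) with A = -7/2 and k = 1, use ∫_0^L sin²(kπx/L) dx = L/2 and ∫_0^L cos²(kπx/L) dx = L/2.
u² = 49/4·sin²(3*π/4·x) and (u')² = 441*π^2/64·cos²(3*π/4·x), and each of sin², cos² integrates to L/2 = 2/3 over (0, 4/3).
∫_0^4/3 u² dx = 49/6, so ||u||_L² = 7*sqrt(6)/6.
∫_0^4/3 (u')² dx = 147*π^2/32, so ||u'||_L² = 7*sqrt(6)*π/8.
Ratio ||u||_L² / ||u'||_L² = 4/(3*π).
Sharp Poincaré constant on H^1_0(0, 4/3) is C_P = L/π = 4/(3*π), achieved by sin(3*π/4·x).
This is the k = 1 eigenfunction (up to amplitude), so the ratio equals the sharp Poincaré constant exactly.


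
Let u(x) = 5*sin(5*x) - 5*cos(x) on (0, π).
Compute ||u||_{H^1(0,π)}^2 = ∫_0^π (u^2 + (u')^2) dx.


||u||_{H^1(0,π)}^2 = 350*π

u'(x) = 5*sin(x) + 25*cos(5*x).
Expand u² and (u')² and integrate term by term on (0, π), using: for integers n ≥ 1, ∫_0^π sin²(nx) dx = ∫_0^π cos²(nx) dx = π/2; for n ≠ n', ∫_0^π sin(nx)sin(n'x) dx = ∫_0^π cos(nx)cos(n'x) dx = 0; and by product-to-sum, ∫_0^π sin(nx)cos(n'x) dx = ½∫_0^π [sin((n+n')x) + sin((n−n')x)] dx, which is 0 when n+n' is even and 2n/(n²−n'²) when n+n' is odd (it need not vanish on (0, π)).
  u² squared terms: (-5)²·∫cos(x)² dx = 25·π/2 = 25*π/2;  (5)²·∫sin(5x)² dx = 25·π/2 = 25*π/2.
  u² cross terms: 2·(-5)·(5)·∫cos(x)·sin(5x) dx = -50·(0) = 0.
  So ∫_0^π u² dx = 25*π/2 + 25*π/2 + 0 = 25*π.
  (u')² squared terms: (5)²·∫sin(x)² dx = 25·π/2 = 25*π/2;  (25)²·∫cos(5x)² dx = 625·π/2 = 625*π/2.
  (u')² cross terms: 2·(5)·(25)·∫sin(x)·cos(5x) dx = 250·(0) = 0.
  So ∫_0^π (u')² dx = 25*π/2 + 625*π/2 + 0 = 325*π.
||u||_{H^1}^2 = (25*π) + (325*π) = 350*π.


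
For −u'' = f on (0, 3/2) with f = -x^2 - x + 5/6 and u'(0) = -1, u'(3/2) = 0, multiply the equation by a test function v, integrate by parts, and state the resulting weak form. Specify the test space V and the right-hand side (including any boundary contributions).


V = H^1(0, 3/2) (v unrestricted at boundary; u is determined up to an additive constant); weak form: ∫_0^3/2 u'v' dx = ∫_0^3/2 (-x^2 - x + 5/6) v dx + v(0) for all v ∈ V.

Multiply both sides by a test function v and integrate from 0 to 3/2:
  ∫_0^3/2 −u''(x) v(x) dx = ∫_0^3/2 f(x) v(x) dx.
Integrate the LHS by parts once:
  ∫_0^3/2 −u'' v dx = −[u'(x) v(x)]_0^3/2 + ∫_0^3/2 u'(x) v'(x) dx.
Thus ∫_0^3/2 u'(x) v'(x) dx = ∫_0^3/2 f(x) v(x) dx + [u'(x) v(x)]_0^3/2.
Choose V so that boundary terms are either known or forced to vanish.
u has inhomogeneous Neumann u'(0) = -1, u'(3/2) = 0. [u' v]_0^3/2 = (0)·v(3/2) − (-1)·v(0) = v(0). Take V = H^1(0, 3/2); boundary term becomes part of RHS.
Weak formulation: find u (satisfying any essential BC) such that ∫_0^3/2 u'(x) v'(x) dx = ∫_0^3/2 f v dx + v(0) for all v ∈ V (Neumann data are natural BCs: they enter the RHS as boundary terms).
Substituting f(x) = -x^2 - x + 5/6, the right-hand side is ∫_0^3/2 (-x^2 - x + 5/6) v dx + v(0).
Compatibility check (pure Neumann): taking v ≡ 1 ∈ V gives 0 = ∫_0^3/2 f dx + (0) − (-1), i.e. ∫_0^3/2 f dx must equal u'(0) − u'(3/2) = -1. Indeed ∫_0^3/2 (-x^2 - x + 5/6) dx = -1, so the data are compatible. The solution is then unique only up to an additive constant (fix it e.g. by requiring ∫_0^3/2 u dx = 0).


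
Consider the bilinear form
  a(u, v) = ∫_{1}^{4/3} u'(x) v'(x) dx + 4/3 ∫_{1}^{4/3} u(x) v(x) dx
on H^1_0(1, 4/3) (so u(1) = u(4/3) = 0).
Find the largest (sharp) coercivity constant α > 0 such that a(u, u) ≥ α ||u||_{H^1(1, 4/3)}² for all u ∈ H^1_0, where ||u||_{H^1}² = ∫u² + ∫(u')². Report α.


α = 1

Coercivity of a(·,·) on H^1_0(1, 4/3) means a(u, u) ≥ α ||u||_{H^1}² for every u ∈ H^1_0.
The interval has length L = 1/3, and Poincaré/coercivity depend only on L. Here a(u, u) = ∫(u')² + (4/3)·∫u².
Here c = 4/3 ≥ 1, so a(u,u) = ∫(u')² + c∫u² ≥ ∫(u')² + ∫u² = ||u||_{H^1}², i.e. α = 1 works. No larger α is possible: a(u,u) ≥ α||u||_{H^1}² means (1−α)∫(u')² ≥ (α−c)∫u², and for the modes u_n = sin(nπ(x−x₀)/L) (x₀ the left endpoint) one has ∫u_n²/∫(u_n')² = (L/(nπ))² → 0, so a(u_n,u_n)/||u_n||_{H^1}² → 1. Hence the optimal constant is α = 1.
Therefore α = 1.


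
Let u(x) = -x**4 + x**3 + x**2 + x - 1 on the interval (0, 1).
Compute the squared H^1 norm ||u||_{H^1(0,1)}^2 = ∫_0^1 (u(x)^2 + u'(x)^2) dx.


||u||_{H^1}^2 = 5801/1260

The H^1 norm (squared) on an interval (0, L) is
  ||u||_{H^1}^2 = ∫_0^L u(x)^2 dx + ∫_0^L u'(x)^2 dx.
Compute u'(x) = -4*x**3 + 3*x**2 + 2*x + 1.
Then u(x)^2 = x**8 - 2*x**7 - x**6 + 5*x**4 - x**2 - 2*x + 1 and u'(x)^2 = 16*x**6 - 24*x**5 - 7*x**4 + 4*x**3 + 10*x**2 + 4*x + 1.
Integrate each monomial from 0 to 1 using ∫_0^1 c·x^n dx = c·1^(n+1)/(n+1):
  ∫_0^1 u(x)^2 dx = ∫_0^1 (x^8 - 2*x^7 - x^6 + 5*x^4 - x^2 - 2*x + 1) dx. Term by term:
    ∫_0^1 x^8 dx = 1/9;  ∫_0^1 -2*x^7 dx = -1/4;  ∫_0^1 -x^6 dx = -1/7;
    ∫_0^1 5*x^4 dx = 1;  ∫_0^1 -x^2 dx = -1/3;  ∫_0^1 -2*x dx = -1;
    ∫_0^1 1 dx = 1.
  Sum: 1/9 − 1/4 − 1/7 + 1 − 1/3 − 1 + 1 = 97/252.
  ∫_0^1 u'(x)^2 dx = ∫_0^1 (16*x^6 - 24*x^5 - 7*x^4 + 4*x^3 + 10*x^2 + 4*x + 1) dx. Term by term:
    ∫_0^1 16*x^6 dx = 16/7;  ∫_0^1 -24*x^5 dx = -4;  ∫_0^1 -7*x^4 dx = -7/5;
    ∫_0^1 4*x^3 dx = 1;  ∫_0^1 10*x^2 dx = 10/3;  ∫_0^1 4*x dx = 2;
    ∫_0^1 1 dx = 1.
  Sum: 16/7 − 4 − 7/5 + 1 + 10/3 + 2 + 1 = 443/105.
Adding: ||u||_{H^1}^2 = 97/252 + 443/105 = 5801/1260.


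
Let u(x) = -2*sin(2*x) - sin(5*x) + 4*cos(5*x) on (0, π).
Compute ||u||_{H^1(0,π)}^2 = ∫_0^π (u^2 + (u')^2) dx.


||u||_{H^1(0,π)}^2 = 1664/21 + 231*π

u'(x) = -20*sin(5*x) - 4*cos(2*x) - 5*cos(5*x).
Expand u² and (u')² and integrate term by term on (0, π), using: for integers n ≥ 1, ∫_0^π sin²(nx) dx = ∫_0^π cos²(nx) dx = π/2; for n ≠ n', ∫_0^π sin(nx)sin(n'x) dx = ∫_0^π cos(nx)cos(n'x) dx = 0; and by product-to-sum, ∫_0^π sin(nx)cos(n'x) dx = ½∫_0^π [sin((n+n')x) + sin((n−n')x)] dx, which is 0 when n+n' is even and 2n/(n²−n'²) when n+n' is odd (it need not vanish on (0, π)).
  u² squared terms: (-1)²·∫sin(5x)² dx = 1·π/2 = π/2;  (-2)²·∫sin(2x)² dx = 4·π/2 = 2*π;  (4)²·∫cos(5x)² dx = 16·π/2 = 8*π.
  u² cross terms: 2·(-1)·(-2)·∫sin(5x)·sin(2x) dx = 4·(0) = 0;  2·(-1)·(4)·∫sin(5x)·cos(5x) dx = -8·(0) = 0;  2·(-2)·(4)·∫sin(2x)·cos(5x) dx = -16·(-4/21) = 64/21.
  So ∫_0^π u² dx = π/2 + 2*π + 8*π + 0 + 0 + 64/21 = 64/21 + 21*π/2.
  (u')² squared terms: (-20)²·∫sin(5x)² dx = 400·π/2 = 200*π;  (-5)²·∫cos(5x)² dx = 25·π/2 = 25*π/2;  (-4)²·∫cos(2x)² dx = 16·π/2 = 8*π.
  (u')² cross terms: 2·(-20)·(-5)·∫sin(5x)·cos(5x) dx = 200·(0) = 0;  2·(-20)·(-4)·∫sin(5x)·cos(2x) dx = 160·(10/21) = 1600/21;  2·(-5)·(-4)·∫cos(5x)·cos(2x) dx = 40·(0) = 0.
  So ∫_0^π (u')² dx = 200*π + 25*π/2 + 8*π + 0 + 1600/21 + 0 = 1600/21 + 441*π/2.
||u||_{H^1}^2 = (64/21 + 21*π/2) + (1600/21 + 441*π/2) = 1664/21 + 231*π.


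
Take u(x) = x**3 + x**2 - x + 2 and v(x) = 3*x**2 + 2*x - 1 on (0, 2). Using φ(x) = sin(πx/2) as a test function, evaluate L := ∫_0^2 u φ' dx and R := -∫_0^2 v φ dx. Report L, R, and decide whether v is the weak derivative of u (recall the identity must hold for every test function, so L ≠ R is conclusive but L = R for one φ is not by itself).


LHS = -28/π + 96/π^3, RHS = -28/π + 96/π^3. Yes, v = u' weakly.

u(x) = x**3 + x**2 - x + 2, classical derivative u'(x) = 3*x**2 + 2*x - 1.
φ(x) = sin(πx/2), so φ'(x) = π*cos(π*x/2)/2.
Note φ(0) = φ(2) = 0, so the boundary term u·φ vanishes.
LHS = ∫_0^2 u(x) φ'(x) dx = ∫_0^2 (π*x^3*cos(π*x/2)/2 + π*x^2*cos(π*x/2)/2 - π*x*cos(π*x/2)/2 + π*cos(π*x/2)) dx. Term by term:
  ∫_0^2 π*cos(π*x/2) dx = 0;  ∫_0^2 π*x^2*cos(π*x/2)/2 dx = -8/π;  ∫_0^2 π*x^3*cos(π*x/2)/2 dx = -24/π + 96/π^3;
  ∫_0^2 -π*x*cos(π*x/2)/2 dx = 4/π.
Sum: 0 − 8/π + -24/π + 96/π^3 + 4/π = -28/π + 96/π^3.
So LHS = -28/π + 96/π^3.
∫_0^2 v(x) φ(x) dx = ∫_0^2 (3*x^2*sin(π*x/2) + 2*x*sin(π*x/2) - sin(π*x/2)) dx. Term by term:
  ∫_0^2 -sin(π*x/2) dx = -4/π;  ∫_0^2 2*x*sin(π*x/2) dx = 8/π;  ∫_0^2 3*x^2*sin(π*x/2) dx = -96/π^3 + 24/π.
Sum: -4/π + 8/π + -96/π^3 + 24/π = -96/π^3 + 28/π.
So RHS = -∫_0^2 v(x) φ(x) dx = -28/π + 96/π^3.
LHS = RHS, so the identity holds for this test φ.
Moreover u is smooth here and v(x) = u'(x) = 3*x**2 + 2*x - 1 pointwise, so the identity holds for every test function. Hence v is the weak derivative of u.


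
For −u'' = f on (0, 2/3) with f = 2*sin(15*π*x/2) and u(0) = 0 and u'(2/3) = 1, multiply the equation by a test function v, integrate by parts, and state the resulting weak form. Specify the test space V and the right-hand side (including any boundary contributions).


V = {v ∈ H^1(0, 2/3) : v(0) = 0} (test functions vanish at x = 0 where u is specified); weak form: ∫_0^2/3 u'v' dx = ∫_0^2/3 (2*sin(15*π*x/2)) v dx + v(2/3) for all v ∈ V.

Multiply both sides by a test function v and integrate from 0 to 2/3:
  ∫_0^2/3 −u''(x) v(x) dx = ∫_0^2/3 f(x) v(x) dx.
Integrate the LHS by parts once:
  ∫_0^2/3 −u'' v dx = −[u'(x) v(x)]_0^2/3 + ∫_0^2/3 u'(x) v'(x) dx.
Thus ∫_0^2/3 u'(x) v'(x) dx = ∫_0^2/3 f(x) v(x) dx + [u'(x) v(x)]_0^2/3.
Choose V so that boundary terms are either known or forced to vanish.
Mixed BC: u(0) = 0 (Dirichlet) and u'(2/3) = 1 (Neumann). Define V = {v ∈ H^1(0, 2/3) : v(0) = 0}. Then [u' v]_0^2/3 = u'(2/3)·v(2/3) − u'(0)·0 = v(2/3).
Weak formulation: find u (satisfying any essential BC) such that ∫_0^2/3 u'(x) v'(x) dx = ∫_0^2/3 f v dx + v(2/3) for all v ∈ V (Dirichlet at 0 absorbed into V; Neumann datum at x = 2/3 contributes the boundary term).
Substituting f(x) = 2*sin(15*π*x/2), the right-hand side is ∫_0^2/3 (2*sin(15*π*x/2)) v dx + v(2/3).
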